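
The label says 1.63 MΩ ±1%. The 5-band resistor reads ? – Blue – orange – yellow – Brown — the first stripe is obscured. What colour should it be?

1630000 Ω = 163 × 10^4.
The first band gives digit 1 of the significand, and 1 is brown.

brown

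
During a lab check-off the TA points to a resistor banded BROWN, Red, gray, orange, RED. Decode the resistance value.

Brown → 1 (first significant figure)
Red → 2 (second significant figure)
Grey → 8 (third significant figure)
Orange → ×10^3 multiplier
128 × 1000 = 128000 Ω

128000 Ω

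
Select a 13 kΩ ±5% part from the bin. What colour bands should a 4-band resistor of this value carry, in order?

brown, orange, orange, gold

13000 Ω = 13 × 10^3.
1 → brown
3 → orange
Multiplier 10^3 → orange.
±5% tolerance → gold.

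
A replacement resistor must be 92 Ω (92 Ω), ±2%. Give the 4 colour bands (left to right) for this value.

white, red, black, red

92 Ω = 92 × 10^0.
9 → white
2 → red
Multiplier 10^0 → black.
±2% tolerance → red.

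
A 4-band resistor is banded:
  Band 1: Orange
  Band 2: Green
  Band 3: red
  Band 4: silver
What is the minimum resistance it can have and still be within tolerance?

Orange → 3 (first significant figure)
Green → 5 (second significant figure)
Red → ×10^2 multiplier
Silver → ±10% tolerance
35 × 100 = 3500 Ω
Minimum = 3500 × (1 − 10/100) = 3150 Ω.

3150 Ω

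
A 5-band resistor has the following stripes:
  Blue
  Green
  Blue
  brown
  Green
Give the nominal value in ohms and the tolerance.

Blue → 6 (first significant figure)
Green → 5 (second significant figure)
Blue → 6 (third significant figure)
Brown → ×10 multiplier
Green → ±0.5% tolerance
656 × 10 = 6560 Ω

6560 Ω ±0.5%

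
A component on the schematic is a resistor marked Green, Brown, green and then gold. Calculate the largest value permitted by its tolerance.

Green → 5 (first significant figure)
Brown → 1 (second significant figure)
Green → ×10^5 multiplier
Gold → ±5% tolerance
51 × 100000 = 5100000 Ω
Largest = 5100000 × (1 + 5/100) = 5355000 Ω.

5355000 Ω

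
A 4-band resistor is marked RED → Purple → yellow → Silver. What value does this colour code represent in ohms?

270000 Ω

Red → 2 (first significant figure)
Violet → 7 (second significant figure)
Yellow → ×10^4 multiplier
27 × 10000 = 270000 Ω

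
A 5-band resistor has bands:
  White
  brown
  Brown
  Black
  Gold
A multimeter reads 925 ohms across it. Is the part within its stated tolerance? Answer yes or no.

White → 9 (first significant figure)
Brown → 1 (second significant figure)
Brown → 1 (third significant figure)
Black → ×1 multiplier
Gold → ±5% tolerance
911 × 1 = 911 Ω
Allowed range: 865.45 Ω to 956.55 Ω.
925 ohms lies inside that range.

yes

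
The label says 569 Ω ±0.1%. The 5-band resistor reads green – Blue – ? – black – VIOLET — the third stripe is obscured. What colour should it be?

white

569 Ω = 569 × 10^0.
The third band gives digit 9 of the significand, and 9 is white.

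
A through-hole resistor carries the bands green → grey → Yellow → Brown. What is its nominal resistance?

580000 Ω

Green → 5 (first significant figure)
Grey → 8 (second significant figure)
Yellow → ×10^4 multiplier
58 × 10000 = 580000 Ω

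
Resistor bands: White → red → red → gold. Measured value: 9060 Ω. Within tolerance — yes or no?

White → 9 (first significant figure)
Red → 2 (second significant figure)
Red → ×10^2 multiplier
Gold → ±5% tolerance
92 × 100 = 9200 Ω
Allowed range: 8740 Ω to 9660 Ω.
9060 Ω lies inside that range.

yes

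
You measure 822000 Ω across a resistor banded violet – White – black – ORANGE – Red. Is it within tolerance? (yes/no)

Violet → 7 (first significant figure)
White → 9 (second significant figure)
Black → 0 (third significant figure)
Orange → ×10^3 multiplier
Red → ±2% tolerance
790 × 1000 = 790000 Ω
Allowed range: 774200 Ω to 805800 Ω.
822000 Ω lies outside that range.

no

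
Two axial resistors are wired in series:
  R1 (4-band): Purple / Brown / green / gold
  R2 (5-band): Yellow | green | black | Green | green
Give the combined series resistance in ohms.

52100000 Ω

R1: violet, brown → 71; green ×10^5 → 7100000 Ω.
R2: yellow, green, black → 450; green ×10^5 → 45000000 Ω.
Series: 7100000 + 45000000 = 52100000 Ω.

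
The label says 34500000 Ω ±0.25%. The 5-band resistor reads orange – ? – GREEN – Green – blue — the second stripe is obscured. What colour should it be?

34500000 Ω = 345 × 10^5.
The second band gives digit 4 of the significand, and 4 is yellow.

yellow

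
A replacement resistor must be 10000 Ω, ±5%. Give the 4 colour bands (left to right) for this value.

10000 Ω = 10 × 10^3.
1 → brown
0 → black
Multiplier 10^3 → orange.
±5% tolerance → gold.

brown, black, orange, gold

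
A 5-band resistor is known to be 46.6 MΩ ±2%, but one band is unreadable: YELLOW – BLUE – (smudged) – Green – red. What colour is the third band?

46600000 Ω = 466 × 10^5.
The third band gives digit 6 of the significand, and 6 is blue.

blue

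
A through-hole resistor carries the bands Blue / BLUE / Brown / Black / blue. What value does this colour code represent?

661 Ω

Blue → 6 (first significant figure)
Blue → 6 (second significant figure)
Brown → 1 (third significant figure)
Black → ×1 multiplier
661 × 1 = 661 Ω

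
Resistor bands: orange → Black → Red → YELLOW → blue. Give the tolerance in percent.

The last band, blue, is the tolerance band.
Blue corresponds to ±0.25%.

±0.25%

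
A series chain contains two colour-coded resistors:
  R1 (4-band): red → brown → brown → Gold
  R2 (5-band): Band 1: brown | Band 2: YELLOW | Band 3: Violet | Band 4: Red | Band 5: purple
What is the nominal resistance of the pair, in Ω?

R1: red, brown → 21; brown ×10 → 210 Ω.
R2: brown, yellow, violet → 147; red ×10^2 → 14700 Ω.
Series: 210 + 14700 = 14910 Ω.

14910 Ω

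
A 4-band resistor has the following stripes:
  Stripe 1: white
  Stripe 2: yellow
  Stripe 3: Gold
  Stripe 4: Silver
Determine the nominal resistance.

9.4 Ω

White → 9 (first significant figure)
Yellow → 4 (second significant figure)
Gold → ×0.1 multiplier
94 × 0.1 = 9.4 Ω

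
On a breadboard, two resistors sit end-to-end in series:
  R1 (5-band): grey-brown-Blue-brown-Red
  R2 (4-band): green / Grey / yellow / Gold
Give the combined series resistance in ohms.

R1: grey, brown, blue → 816; brown ×10 → 8160 Ω.
R2: green, grey → 58; yellow ×10^4 → 580000 Ω.
Series: 8160 + 580000 = 588160 Ω.

588160 Ω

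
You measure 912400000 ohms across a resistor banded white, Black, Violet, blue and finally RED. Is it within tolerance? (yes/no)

White → 9 (first significant figure)
Black → 0 (second significant figure)
Violet → 7 (third significant figure)
Blue → ×10^6 multiplier
Red → ±2% tolerance
907 × 1000000 = 907000000 Ω
Allowed range: 888860000 Ω to 925140000 Ω.
912400000 ohms lies inside that range.

yes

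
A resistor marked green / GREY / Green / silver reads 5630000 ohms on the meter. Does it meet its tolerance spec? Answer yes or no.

yes

Green → 5 (first significant figure)
Grey → 8 (second significant figure)
Green → ×10^5 multiplier
Silver → ±10% tolerance
58 × 100000 = 5800000 Ω
Allowed range: 5220000 Ω to 6380000 Ω.
5630000 ohms lies inside that range.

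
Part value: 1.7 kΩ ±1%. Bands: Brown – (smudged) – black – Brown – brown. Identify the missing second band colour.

violet

1700 Ω = 170 × 10^1.
The second band gives digit 7 of the significand, and 7 is violet.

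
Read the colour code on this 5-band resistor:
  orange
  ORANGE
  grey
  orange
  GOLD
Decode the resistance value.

338000 Ω

Orange → 3 (first significant figure)
Orange → 3 (second significant figure)
Grey → 8 (third significant figure)
Orange → ×10^3 multiplier
338 × 1000 = 338000 Ω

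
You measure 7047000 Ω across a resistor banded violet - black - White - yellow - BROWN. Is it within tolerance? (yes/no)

yes

Violet → 7 (first significant figure)
Black → 0 (second significant figure)
White → 9 (third significant figure)
Yellow → ×10^4 multiplier
Brown → ±1% tolerance
709 × 10000 = 7090000 Ω
Allowed range: 7019100 Ω to 7160900 Ω.
7047000 Ω lies inside that range.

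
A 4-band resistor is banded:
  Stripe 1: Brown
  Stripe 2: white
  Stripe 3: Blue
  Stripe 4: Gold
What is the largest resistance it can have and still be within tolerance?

Brown → 1 (first significant figure)
White → 9 (second significant figure)
Blue → ×10^6 multiplier
Gold → ±5% tolerance
19 × 1000000 = 19000000 Ω
Largest = 19000000 × (1 + 5/100) = 19950000 Ω.

19950000 Ω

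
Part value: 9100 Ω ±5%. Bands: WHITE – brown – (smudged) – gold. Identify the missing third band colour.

9100 Ω = 91 × 10^2.
The third band is the multiplier, 10^2, which is red.

red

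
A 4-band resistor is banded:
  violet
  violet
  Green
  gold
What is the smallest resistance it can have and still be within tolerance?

Violet → 7 (first significant figure)
Violet → 7 (second significant figure)
Green → ×10^5 multiplier
Gold → ±5% tolerance
77 × 100000 = 7700000 Ω
Smallest = 7700000 × (1 − 5/100) = 7315000 Ω.

7315000 Ω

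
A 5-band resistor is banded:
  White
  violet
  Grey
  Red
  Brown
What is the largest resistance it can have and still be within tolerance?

White → 9 (first significant figure)
Violet → 7 (second significant figure)
Grey → 8 (third significant figure)
Red → ×10^2 multiplier
Brown → ±1% tolerance
978 × 100 = 97800 Ω
Largest = 97800 × (1 + 1/100) = 98778 Ω.

98778 Ω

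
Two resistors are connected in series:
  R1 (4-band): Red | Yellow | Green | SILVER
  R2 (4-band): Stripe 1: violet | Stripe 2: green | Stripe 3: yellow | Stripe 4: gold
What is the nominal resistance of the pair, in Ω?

3150000 Ω

R1: red, yellow → 24; green ×10^5 → 2400000 Ω.
R2: violet, green → 75; yellow ×10^4 → 750000 Ω.
Series: 2400000 + 750000 = 3150000 Ω.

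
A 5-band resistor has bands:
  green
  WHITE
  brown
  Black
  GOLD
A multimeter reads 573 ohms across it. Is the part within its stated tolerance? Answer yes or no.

Green → 5 (first significant figure)
White → 9 (second significant figure)
Brown → 1 (third significant figure)
Black → ×1 multiplier
Gold → ±5% tolerance
591 × 1 = 591 Ω
Allowed range: 561.45 Ω to 620.55 Ω.
573 ohms lies inside that range.

yes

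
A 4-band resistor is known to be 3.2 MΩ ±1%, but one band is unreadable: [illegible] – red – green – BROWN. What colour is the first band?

orange

3200000 Ω = 32 × 10^5.
The first band gives digit 3 of the significand, and 3 is orange.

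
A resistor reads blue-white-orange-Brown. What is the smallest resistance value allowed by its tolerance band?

Blue → 6 (first significant figure)
White → 9 (second significant figure)
Orange → ×10^3 multiplier
Brown → ±1% tolerance
69 × 1000 = 69000 Ω
Smallest = 69000 × (1 − 1/100) = 68310 Ω.

68310 Ω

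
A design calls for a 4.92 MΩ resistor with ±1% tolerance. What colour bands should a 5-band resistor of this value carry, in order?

4920000 Ω = 492 × 10^4.
4 → yellow
9 → white
2 → red
Multiplier 10^4 → yellow.
±1% tolerance → brown.

yellow, white, red, yellow, brown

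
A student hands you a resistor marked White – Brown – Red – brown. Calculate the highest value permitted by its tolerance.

White → 9 (first significant figure)
Brown → 1 (second significant figure)
Red → ×10^2 multiplier
Brown → ±1% tolerance
91 × 100 = 9100 Ω
Highest = 9100 × (1 + 1/100) = 9191 Ω.

9191 Ω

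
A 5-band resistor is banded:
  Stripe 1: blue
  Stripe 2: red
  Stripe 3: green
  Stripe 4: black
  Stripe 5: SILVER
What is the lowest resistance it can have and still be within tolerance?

562.5 Ω

Blue → 6 (first significant figure)
Red → 2 (second significant figure)
Green → 5 (third significant figure)
Black → ×1 multiplier
Silver → ±10% tolerance
625 × 1 = 625 Ω
Lowest = 625 × (1 − 10/100) = 562.5 Ω.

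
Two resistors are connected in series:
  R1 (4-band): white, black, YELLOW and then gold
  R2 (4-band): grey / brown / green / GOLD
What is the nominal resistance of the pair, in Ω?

R1: white, black → 90; yellow ×10^4 → 900000 Ω.
R2: grey, brown → 81; green ×10^5 → 8100000 Ω.
Series: 900000 + 8100000 = 9000000 Ω.

9000000 Ω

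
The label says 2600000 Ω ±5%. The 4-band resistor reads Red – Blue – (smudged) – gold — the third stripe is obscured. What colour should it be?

2600000 Ω = 26 × 10^5.
The third band is the multiplier, 10^5, which is green.

green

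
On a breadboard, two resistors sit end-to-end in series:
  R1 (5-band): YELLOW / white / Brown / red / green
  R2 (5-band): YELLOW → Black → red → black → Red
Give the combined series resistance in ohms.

R1: yellow, white, brown → 491; red ×10^2 → 49100 Ω.
R2: yellow, black, red → 402; black ×1 → 402 Ω.
Series: 49100 + 402 = 49502 Ω.

49502 Ω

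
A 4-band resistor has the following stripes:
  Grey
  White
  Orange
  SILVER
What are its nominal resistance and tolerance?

Grey → 8 (first significant figure)
White → 9 (second significant figure)
Orange → ×10^3 multiplier
Silver → ±10% tolerance
89 × 1000 = 89000 Ω

89000 Ω ±10%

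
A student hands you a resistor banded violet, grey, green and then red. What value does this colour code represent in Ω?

Violet → 7 (first significant figure)
Grey → 8 (second significant figure)
Green → ×10^5 multiplier
78 × 100000 = 7800000 Ω

7800000 Ω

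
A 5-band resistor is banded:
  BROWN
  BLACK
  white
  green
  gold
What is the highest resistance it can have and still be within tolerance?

Brown → 1 (first significant figure)
Black → 0 (second significant figure)
White → 9 (third significant figure)
Green → ×10^5 multiplier
Gold → ±5% tolerance
109 × 100000 = 10900000 Ω
Highest = 10900000 × (1 + 5/100) = 11445000 Ω.

11445000 Ω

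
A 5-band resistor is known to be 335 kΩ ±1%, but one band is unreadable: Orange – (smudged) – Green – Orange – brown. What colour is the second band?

335000 Ω = 335 × 10^3.
The second band gives digit 3 of the significand, and 3 is orange.

orange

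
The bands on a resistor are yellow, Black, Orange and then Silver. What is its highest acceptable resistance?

44000 Ω

Yellow → 4 (first significant figure)
Black → 0 (second significant figure)
Orange → ×10^3 multiplier
Silver → ±10% tolerance
40 × 1000 = 40000 Ω
Highest = 40000 × (1 + 10/100) = 44000 Ω.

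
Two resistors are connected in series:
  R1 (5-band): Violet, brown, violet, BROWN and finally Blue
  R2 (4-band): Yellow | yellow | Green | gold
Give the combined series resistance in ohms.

R1: violet, brown, violet → 717; brown ×10 → 7170 Ω.
R2: yellow, yellow → 44; green ×10^5 → 4400000 Ω.
Series: 7170 + 4400000 = 4407170 Ω.

4407170 Ω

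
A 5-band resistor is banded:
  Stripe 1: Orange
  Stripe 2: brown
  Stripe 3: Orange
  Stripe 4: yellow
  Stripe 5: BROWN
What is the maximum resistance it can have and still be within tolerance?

Orange → 3 (first significant figure)
Brown → 1 (second significant figure)
Orange → 3 (third significant figure)
Yellow → ×10^4 multiplier
Brown → ±1% tolerance
313 × 10000 = 3130000 Ω
Maximum = 3130000 × (1 + 1/100) = 3161300 Ω.

3161300 Ω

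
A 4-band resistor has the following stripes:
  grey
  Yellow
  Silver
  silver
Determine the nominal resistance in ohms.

0.84 Ω

Grey → 8 (first significant figure)
Yellow → 4 (second significant figure)
Silver → ×0.01 multiplier
84 × 0.01 = 0.84 Ω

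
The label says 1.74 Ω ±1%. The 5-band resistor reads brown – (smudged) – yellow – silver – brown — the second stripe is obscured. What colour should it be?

violet

1.74 Ω = 174 × 10^-2.
The second band gives digit 7 of the significand, and 7 is violet.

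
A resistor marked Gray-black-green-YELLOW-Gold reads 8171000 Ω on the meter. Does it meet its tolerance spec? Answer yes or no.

Grey → 8 (first significant figure)
Black → 0 (second significant figure)
Green → 5 (third significant figure)
Yellow → ×10^4 multiplier
Gold → ±5% tolerance
805 × 10000 = 8050000 Ω
Allowed range: 7647500 Ω to 8452500 Ω.
8171000 Ω lies inside that range.

yes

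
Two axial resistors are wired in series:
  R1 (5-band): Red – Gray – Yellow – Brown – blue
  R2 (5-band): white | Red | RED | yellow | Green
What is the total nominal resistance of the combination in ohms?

9222840 Ω

R1: red, grey, yellow → 284; brown ×10 → 2840 Ω.
R2: white, red, red → 922; yellow ×10^4 → 9220000 Ω.
Series: 2840 + 9220000 = 9222840 Ω.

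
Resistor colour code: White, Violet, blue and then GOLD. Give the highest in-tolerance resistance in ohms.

101850000 Ω

White → 9 (first significant figure)
Violet → 7 (second significant figure)
Blue → ×10^6 multiplier
Gold → ±5% tolerance
97 × 1000000 = 97000000 Ω
Highest = 97000000 × (1 + 5/100) = 101850000 Ω.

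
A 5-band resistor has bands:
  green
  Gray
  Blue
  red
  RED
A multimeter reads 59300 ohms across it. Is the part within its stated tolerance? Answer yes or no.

Green → 5 (first significant figure)
Grey → 8 (second significant figure)
Blue → 6 (third significant figure)
Red → ×10^2 multiplier
Red → ±2% tolerance
586 × 100 = 58600 Ω
Allowed range: 57428 Ω to 59772 Ω.
59300 ohms lies inside that range.

yes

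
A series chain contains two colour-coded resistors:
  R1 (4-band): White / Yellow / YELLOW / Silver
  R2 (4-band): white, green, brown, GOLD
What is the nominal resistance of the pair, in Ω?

940950 Ω

R1: white, yellow → 94; yellow ×10^4 → 940000 Ω.
R2: white, green → 95; brown ×10 → 950 Ω.
Series: 940000 + 950 = 940950 Ω.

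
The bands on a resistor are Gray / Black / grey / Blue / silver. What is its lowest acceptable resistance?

Grey → 8 (first significant figure)
Black → 0 (second significant figure)
Grey → 8 (third significant figure)
Blue → ×10^6 multiplier
Silver → ±10% tolerance
808 × 1000000 = 808000000 Ω
Lowest = 808000000 × (1 − 10/100) = 727200000 Ω.

727200000 Ω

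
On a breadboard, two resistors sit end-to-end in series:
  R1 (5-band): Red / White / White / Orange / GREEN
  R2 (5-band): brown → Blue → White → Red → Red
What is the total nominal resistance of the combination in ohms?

R1: red, white, white → 299; orange ×10^3 → 299000 Ω.
R2: brown, blue, white → 169; red ×10^2 → 16900 Ω.
Series: 299000 + 16900 = 315900 Ω.

315900 Ω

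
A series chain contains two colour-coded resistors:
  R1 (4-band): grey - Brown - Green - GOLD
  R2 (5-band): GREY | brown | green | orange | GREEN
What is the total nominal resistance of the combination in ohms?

8915000 Ω

R1: grey, brown → 81; green ×10^5 → 8100000 Ω.
R2: grey, brown, green → 815; orange ×10^3 → 815000 Ω.
Series: 8100000 + 815000 = 8915000 Ω.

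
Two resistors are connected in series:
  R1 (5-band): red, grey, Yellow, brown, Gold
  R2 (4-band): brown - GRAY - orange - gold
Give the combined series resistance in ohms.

20840 Ω

R1: red, grey, yellow → 284; brown ×10 → 2840 Ω.
R2: brown, grey → 18; orange ×10^3 → 18000 Ω.
Series: 2840 + 18000 = 20840 Ω.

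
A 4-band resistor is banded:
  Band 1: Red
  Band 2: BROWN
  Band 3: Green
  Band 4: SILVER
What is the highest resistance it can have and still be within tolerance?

2310000 Ω

Red → 2 (first significant figure)
Brown → 1 (second significant figure)
Green → ×10^5 multiplier
Silver → ±10% tolerance
21 × 100000 = 2100000 Ω
Highest = 2100000 × (1 + 10/100) = 2310000 Ω.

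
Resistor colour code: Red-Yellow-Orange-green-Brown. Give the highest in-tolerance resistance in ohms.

24543000 Ω

Red → 2 (first significant figure)
Yellow → 4 (second significant figure)
Orange → 3 (third significant figure)
Green → ×10^5 multiplier
Brown → ±1% tolerance
243 × 100000 = 24300000 Ω
Highest = 24300000 × (1 + 1/100) = 24543000 Ω.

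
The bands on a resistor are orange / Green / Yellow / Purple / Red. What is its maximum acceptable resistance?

Orange → 3 (first significant figure)
Green → 5 (second significant figure)
Yellow → 4 (third significant figure)
Violet → ×10^7 multiplier
Red → ±2% tolerance
354 × 10000000 = 3540000000 Ω
Maximum = 3540000000 × (1 + 2/100) = 3610800000 Ω.

3610800000 Ω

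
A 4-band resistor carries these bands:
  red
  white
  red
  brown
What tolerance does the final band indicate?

±1%

The last band, brown, is the tolerance band.
Brown corresponds to ±1%.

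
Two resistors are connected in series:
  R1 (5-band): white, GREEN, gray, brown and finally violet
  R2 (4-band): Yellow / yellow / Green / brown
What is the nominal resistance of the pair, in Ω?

R1: white, green, grey → 958; brown ×10 → 9580 Ω.
R2: yellow, yellow → 44; green ×10^5 → 4400000 Ω.
Series: 9580 + 4400000 = 4409580 Ω.

4409580 Ω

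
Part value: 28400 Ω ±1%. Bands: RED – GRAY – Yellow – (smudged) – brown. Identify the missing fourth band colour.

red

28400 Ω = 284 × 10^2.
The fourth band is the multiplier, 10^2, which is red.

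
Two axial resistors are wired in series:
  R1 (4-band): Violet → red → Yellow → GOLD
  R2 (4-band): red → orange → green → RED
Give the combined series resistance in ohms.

R1: violet, red → 72; yellow ×10^4 → 720000 Ω.
R2: red, orange → 23; green ×10^5 → 2300000 Ω.
Series: 720000 + 2300000 = 3020000 Ω.

3020000 Ω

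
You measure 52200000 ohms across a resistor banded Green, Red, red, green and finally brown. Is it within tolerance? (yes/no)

Green → 5 (first significant figure)
Red → 2 (second significant figure)
Red → 2 (third significant figure)
Green → ×10^5 multiplier
Brown → ±1% tolerance
522 × 100000 = 52200000 Ω
Allowed range: 51678000 Ω to 52722000 Ω.
52200000 ohms lies inside that range.

yes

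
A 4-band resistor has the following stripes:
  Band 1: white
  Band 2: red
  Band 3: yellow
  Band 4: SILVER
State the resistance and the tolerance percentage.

White → 9 (first significant figure)
Red → 2 (second significant figure)
Yellow → ×10^4 multiplier
Silver → ±10% tolerance
92 × 10000 = 920000 Ω

920000 Ω ±10%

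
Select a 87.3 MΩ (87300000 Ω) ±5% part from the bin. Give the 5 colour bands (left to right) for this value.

grey, violet, orange, green, gold

87300000 Ω = 873 × 10^5.
8 → grey
7 → violet
3 → orange
Multiplier 10^5 → green.
±5% tolerance → gold.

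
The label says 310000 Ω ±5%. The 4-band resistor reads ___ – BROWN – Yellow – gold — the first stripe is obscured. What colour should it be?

orange

310000 Ω = 31 × 10^4.
The first band gives digit 3 of the significand, and 3 is orange.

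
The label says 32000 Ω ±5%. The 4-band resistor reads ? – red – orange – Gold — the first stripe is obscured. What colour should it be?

32000 Ω = 32 × 10^3.
The first band gives digit 3 of the significand, and 3 is orange.

orange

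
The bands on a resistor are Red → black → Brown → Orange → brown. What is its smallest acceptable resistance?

198990 Ω

Red → 2 (first significant figure)
Black → 0 (second significant figure)
Brown → 1 (third significant figure)
Orange → ×10^3 multiplier
Brown → ±1% tolerance
201 × 1000 = 201000 Ω
Smallest = 201000 × (1 − 1/100) = 198990 Ω.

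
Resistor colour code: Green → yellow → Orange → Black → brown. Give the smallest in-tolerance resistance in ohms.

Green → 5 (first significant figure)
Yellow → 4 (second significant figure)
Orange → 3 (third significant figure)
Black → ×1 multiplier
Brown → ±1% tolerance
543 × 1 = 543 Ω
Smallest = 543 × (1 − 1/100) = 537.57 Ω.

537.57 Ω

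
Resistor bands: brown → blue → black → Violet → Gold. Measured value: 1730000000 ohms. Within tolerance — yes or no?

no

Brown → 1 (first significant figure)
Blue → 6 (second significant figure)
Black → 0 (third significant figure)
Violet → ×10^7 multiplier
Gold → ±5% tolerance
160 × 10000000 = 1600000000 Ω
Allowed range: 1520000000 Ω to 1680000000 Ω.
1730000000 ohms lies outside that range.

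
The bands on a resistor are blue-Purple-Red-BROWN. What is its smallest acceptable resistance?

6633 Ω

Blue → 6 (first significant figure)
Violet → 7 (second significant figure)
Red → ×10^2 multiplier
Brown → ±1% tolerance
67 × 100 = 6700 Ω
Smallest = 6700 × (1 − 1/100) = 6633 Ω.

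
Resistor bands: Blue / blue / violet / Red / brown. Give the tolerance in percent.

The last band, brown, is the tolerance band.
Brown corresponds to ±1%.

±1%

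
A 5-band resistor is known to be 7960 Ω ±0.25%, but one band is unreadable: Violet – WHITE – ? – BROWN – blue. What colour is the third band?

7960 Ω = 796 × 10^1.
The third band gives digit 6 of the significand, and 6 is blue.

blue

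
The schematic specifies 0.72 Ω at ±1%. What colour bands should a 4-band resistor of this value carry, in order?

violet, red, silver, brown

0.72 Ω = 72 × 10^-2.
7 → violet
2 → red
Multiplier 10^-2 → silver.
±1% tolerance → brown.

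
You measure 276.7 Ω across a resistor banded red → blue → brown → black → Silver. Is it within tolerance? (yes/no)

Red → 2 (first significant figure)
Blue → 6 (second significant figure)
Brown → 1 (third significant figure)
Black → ×1 multiplier
Silver → ±10% tolerance
261 × 1 = 261 Ω
Allowed range: 234.9 Ω to 287.1 Ω.
276.7 Ω lies inside that range.

yes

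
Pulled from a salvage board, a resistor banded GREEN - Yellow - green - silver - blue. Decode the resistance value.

5.45 Ω

Green → 5 (first significant figure)
Yellow → 4 (second significant figure)
Green → 5 (third significant figure)
Silver → ×0.01 multiplier
545 × 0.01 = 5.45 Ω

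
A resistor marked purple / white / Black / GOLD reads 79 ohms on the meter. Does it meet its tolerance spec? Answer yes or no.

yes

Violet → 7 (first significant figure)
White → 9 (second significant figure)
Black → ×1 multiplier
Gold → ±5% tolerance
79 × 1 = 79 Ω
Allowed range: 75.05 Ω to 82.95 Ω.
79 ohms lies inside that range.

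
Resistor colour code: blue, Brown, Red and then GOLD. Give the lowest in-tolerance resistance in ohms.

5795 Ω

Blue → 6 (first significant figure)
Brown → 1 (second significant figure)
Red → ×10^2 multiplier
Gold → ±5% tolerance
61 × 100 = 6100 Ω
Lowest = 6100 × (1 − 5/100) = 5795 Ω.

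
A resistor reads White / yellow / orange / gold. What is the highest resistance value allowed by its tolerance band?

White → 9 (first significant figure)
Yellow → 4 (second significant figure)
Orange → ×10^3 multiplier
Gold → ±5% tolerance
94 × 1000 = 94000 Ω
Highest = 94000 × (1 + 5/100) = 98700 Ω.

98700 Ω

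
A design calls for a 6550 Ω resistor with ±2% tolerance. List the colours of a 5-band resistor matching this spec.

blue, green, green, brown, red

6550 Ω = 655 × 10^1.
6 → blue
5 → green
5 → green
Multiplier 10^1 → brown.
±2% tolerance → red.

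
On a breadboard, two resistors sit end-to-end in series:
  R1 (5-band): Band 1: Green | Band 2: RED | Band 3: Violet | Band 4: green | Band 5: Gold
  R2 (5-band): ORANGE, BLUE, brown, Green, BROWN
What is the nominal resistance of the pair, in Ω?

88800000 Ω

R1: green, red, violet → 527; green ×10^5 → 52700000 Ω.
R2: orange, blue, brown → 361; green ×10^5 → 36100000 Ω.
Series: 52700000 + 36100000 = 88800000 Ω.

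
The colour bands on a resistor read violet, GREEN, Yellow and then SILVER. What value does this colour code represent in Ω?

Violet → 7 (first significant figure)
Green → 5 (second significant figure)
Yellow → ×10^4 multiplier
75 × 10000 = 750000 Ω

750000 Ω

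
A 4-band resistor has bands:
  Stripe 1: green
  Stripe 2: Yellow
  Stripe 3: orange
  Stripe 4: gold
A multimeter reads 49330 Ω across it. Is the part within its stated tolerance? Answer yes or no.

no

Green → 5 (first significant figure)
Yellow → 4 (second significant figure)
Orange → ×10^3 multiplier
Gold → ±5% tolerance
54 × 1000 = 54000 Ω
Allowed range: 51300 Ω to 56700 Ω.
49330 Ω lies outside that range.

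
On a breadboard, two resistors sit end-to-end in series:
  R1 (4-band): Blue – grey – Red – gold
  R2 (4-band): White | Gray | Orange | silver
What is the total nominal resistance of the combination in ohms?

104800 Ω

R1: blue, grey → 68; red ×10^2 → 6800 Ω.
R2: white, grey → 98; orange ×10^3 → 98000 Ω.
Series: 6800 + 98000 = 104800 Ω.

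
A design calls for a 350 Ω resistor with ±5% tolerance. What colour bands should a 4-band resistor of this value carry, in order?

orange, green, brown, gold

350 Ω = 35 × 10^1.
3 → orange
5 → green
Multiplier 10^1 → brown.
±5% tolerance → gold.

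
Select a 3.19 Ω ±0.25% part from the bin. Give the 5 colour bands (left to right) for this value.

orange, brown, white, silver, blue

3.19 Ω = 319 × 10^-2.
3 → orange
1 → brown
9 → white
Multiplier 10^-2 → silver.
±0.25% tolerance → blue.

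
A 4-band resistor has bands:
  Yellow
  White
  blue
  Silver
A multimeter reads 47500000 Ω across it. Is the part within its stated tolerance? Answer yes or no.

Yellow → 4 (first significant figure)
White → 9 (second significant figure)
Blue → ×10^6 multiplier
Silver → ±10% tolerance
49 × 1000000 = 49000000 Ω
Allowed range: 44100000 Ω to 53900000 Ω.
47500000 Ω lies inside that range.

yes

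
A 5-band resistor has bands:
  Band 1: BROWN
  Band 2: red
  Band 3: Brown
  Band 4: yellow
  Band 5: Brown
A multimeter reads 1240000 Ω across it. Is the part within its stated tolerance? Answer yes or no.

no

Brown → 1 (first significant figure)
Red → 2 (second significant figure)
Brown → 1 (third significant figure)
Yellow → ×10^4 multiplier
Brown → ±1% tolerance
121 × 10000 = 1210000 Ω
Allowed range: 1197900 Ω to 1222100 Ω.
1240000 Ω lies outside that range.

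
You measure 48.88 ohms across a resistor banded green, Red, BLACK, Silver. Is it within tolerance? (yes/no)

Green → 5 (first significant figure)
Red → 2 (second significant figure)
Black → ×1 multiplier
Silver → ±10% tolerance
52 × 1 = 52 Ω
Allowed range: 46.8 Ω to 57.2 Ω.
48.88 ohms lies inside that range.

yes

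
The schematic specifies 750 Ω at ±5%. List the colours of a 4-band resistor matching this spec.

750 Ω = 75 × 10^1.
7 → violet
5 → green
Multiplier 10^1 → brown.
±5% tolerance → gold.

violet, green, brown, gold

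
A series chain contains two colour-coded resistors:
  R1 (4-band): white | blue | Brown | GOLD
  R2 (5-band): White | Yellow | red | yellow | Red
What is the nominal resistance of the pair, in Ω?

R1: white, blue → 96; brown ×10 → 960 Ω.
R2: white, yellow, red → 942; yellow ×10^4 → 9420000 Ω.
Series: 960 + 9420000 = 9420960 Ω.

9420960 Ω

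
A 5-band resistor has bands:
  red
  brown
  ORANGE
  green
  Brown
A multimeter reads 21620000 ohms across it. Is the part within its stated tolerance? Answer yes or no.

no

Red → 2 (first significant figure)
Brown → 1 (second significant figure)
Orange → 3 (third significant figure)
Green → ×10^5 multiplier
Brown → ±1% tolerance
213 × 100000 = 21300000 Ω
Allowed range: 21087000 Ω to 21513000 Ω.
21620000 ohms lies outside that range.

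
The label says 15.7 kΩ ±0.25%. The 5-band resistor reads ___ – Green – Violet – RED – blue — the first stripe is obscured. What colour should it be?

brown

15700 Ω = 157 × 10^2.
The first band gives digit 1 of the significand, and 1 is brown.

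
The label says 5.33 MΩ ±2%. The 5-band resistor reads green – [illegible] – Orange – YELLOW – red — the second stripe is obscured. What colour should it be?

5330000 Ω = 533 × 10^4.
The second band gives digit 3 of the significand, and 3 is orange.

orange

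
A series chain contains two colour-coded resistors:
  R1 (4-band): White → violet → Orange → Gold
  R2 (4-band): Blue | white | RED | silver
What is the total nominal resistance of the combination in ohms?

103900 Ω

R1: white, violet → 97; orange ×10^3 → 97000 Ω.
R2: blue, white → 69; red ×10^2 → 6900 Ω.
Series: 97000 + 6900 = 103900 Ω.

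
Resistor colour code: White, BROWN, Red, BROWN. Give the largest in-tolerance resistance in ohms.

9191 Ω

White → 9 (first significant figure)
Brown → 1 (second significant figure)
Red → ×10^2 multiplier
Brown → ±1% tolerance
91 × 100 = 9100 Ω
Largest = 9100 × (1 + 1/100) = 9191 Ω.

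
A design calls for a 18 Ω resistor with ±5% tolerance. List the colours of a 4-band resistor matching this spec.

brown, grey, black, gold

18 Ω = 18 × 10^0.
1 → brown
8 → grey
Multiplier 10^0 → black.
±5% tolerance → gold.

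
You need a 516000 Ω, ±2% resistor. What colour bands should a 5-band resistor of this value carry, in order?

green, brown, blue, orange, red

516000 Ω = 516 × 10^3.
5 → green
1 → brown
6 → blue
Multiplier 10^3 → orange.
±2% tolerance → red.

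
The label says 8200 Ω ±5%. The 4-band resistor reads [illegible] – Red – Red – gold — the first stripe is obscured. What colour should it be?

grey

8200 Ω = 82 × 10^2.
The first band gives digit 8 of the significand, and 8 is grey.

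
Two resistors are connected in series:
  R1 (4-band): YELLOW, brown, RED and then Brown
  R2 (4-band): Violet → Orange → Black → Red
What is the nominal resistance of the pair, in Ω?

4173 Ω

R1: yellow, brown → 41; red ×10^2 → 4100 Ω.
R2: violet, orange → 73; black ×1 → 73 Ω.
Series: 4100 + 73 = 4173 Ω.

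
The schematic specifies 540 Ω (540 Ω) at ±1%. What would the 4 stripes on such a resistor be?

green, yellow, brown, brown

540 Ω = 54 × 10^1.
5 → green
4 → yellow
Multiplier 10^1 → brown.
±1% tolerance → brown.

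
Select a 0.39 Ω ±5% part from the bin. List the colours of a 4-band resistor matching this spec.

0.39 Ω = 39 × 10^-2.
3 → orange
9 → white
Multiplier 10^-2 → silver.
±5% tolerance → gold.

orange, white, silver, gold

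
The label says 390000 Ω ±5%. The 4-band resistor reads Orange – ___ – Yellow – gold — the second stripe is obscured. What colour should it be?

390000 Ω = 39 × 10^4.
The second band gives digit 9 of the significand, and 9 is white.

white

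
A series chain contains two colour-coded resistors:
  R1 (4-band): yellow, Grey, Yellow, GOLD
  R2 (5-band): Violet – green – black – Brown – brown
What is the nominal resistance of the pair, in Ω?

R1: yellow, grey → 48; yellow ×10^4 → 480000 Ω.
R2: violet, green, black → 750; brown ×10 → 7500 Ω.
Series: 480000 + 7500 = 487500 Ω.

487500 Ω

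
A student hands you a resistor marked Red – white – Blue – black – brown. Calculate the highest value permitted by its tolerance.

Red → 2 (first significant figure)
White → 9 (second significant figure)
Blue → 6 (third significant figure)
Black → ×1 multiplier
Brown → ±1% tolerance
296 × 1 = 296 Ω
Highest = 296 × (1 + 1/100) = 298.96 Ω.

298.96 Ω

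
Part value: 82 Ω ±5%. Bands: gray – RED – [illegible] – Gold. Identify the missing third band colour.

black

82 Ω = 82 × 10^0.
The third band is the multiplier, 10^0, which is black.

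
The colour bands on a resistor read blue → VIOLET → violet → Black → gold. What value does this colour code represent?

Blue → 6 (first significant figure)
Violet → 7 (second significant figure)
Violet → 7 (third significant figure)
Black → ×1 multiplier
677 × 1 = 677 Ω

677 Ω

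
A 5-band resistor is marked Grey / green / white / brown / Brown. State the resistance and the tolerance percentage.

Grey → 8 (first significant figure)
Green → 5 (second significant figure)
White → 9 (third significant figure)
Brown → ×10 multiplier
Brown → ±1% tolerance
859 × 10 = 8590 Ω

8590 Ω ±1%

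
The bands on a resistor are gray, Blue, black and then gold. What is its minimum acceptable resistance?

81.7 Ω

Grey → 8 (first significant figure)
Blue → 6 (second significant figure)
Black → ×1 multiplier
Gold → ±5% tolerance
86 × 1 = 86 Ω
Minimum = 86 × (1 − 5/100) = 81.7 Ω.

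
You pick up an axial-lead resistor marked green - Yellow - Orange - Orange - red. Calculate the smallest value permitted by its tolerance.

Green → 5 (first significant figure)
Yellow → 4 (second significant figure)
Orange → 3 (third significant figure)
Orange → ×10^3 multiplier
Red → ±2% tolerance
543 × 1000 = 543000 Ω
Smallest = 543000 × (1 − 2/100) = 532140 Ω.

532140 Ω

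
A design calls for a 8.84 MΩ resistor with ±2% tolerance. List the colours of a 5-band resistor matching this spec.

8840000 Ω = 884 × 10^4.
8 → grey
8 → grey
4 → yellow
Multiplier 10^4 → yellow.
±2% tolerance → red.

grey, grey, yellow, yellow, red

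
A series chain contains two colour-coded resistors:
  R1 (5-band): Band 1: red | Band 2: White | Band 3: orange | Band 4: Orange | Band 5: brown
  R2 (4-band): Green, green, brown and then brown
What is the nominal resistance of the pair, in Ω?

293550 Ω

R1: red, white, orange → 293; orange ×10^3 → 293000 Ω.
R2: green, green → 55; brown ×10 → 550 Ω.
Series: 293000 + 550 = 293550 Ω.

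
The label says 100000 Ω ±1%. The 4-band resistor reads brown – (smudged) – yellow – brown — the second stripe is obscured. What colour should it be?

100000 Ω = 10 × 10^4.
The second band gives digit 0 of the significand, and 0 is black.

black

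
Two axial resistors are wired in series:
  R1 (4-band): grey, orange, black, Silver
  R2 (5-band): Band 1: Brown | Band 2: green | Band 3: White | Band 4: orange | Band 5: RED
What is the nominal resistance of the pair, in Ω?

159083 Ω

R1: grey, orange → 83; black ×1 → 83 Ω.
R2: brown, green, white → 159; orange ×10^3 → 159000 Ω.
Series: 83 + 159000 = 159083 Ω.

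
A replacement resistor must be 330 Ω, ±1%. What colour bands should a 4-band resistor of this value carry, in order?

330 Ω = 33 × 10^1.
3 → orange
3 → orange
Multiplier 10^1 → brown.
±1% tolerance → brown.

orange, orange, brown, brown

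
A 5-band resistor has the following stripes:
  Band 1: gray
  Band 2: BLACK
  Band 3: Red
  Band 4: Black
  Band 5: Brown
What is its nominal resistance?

802 Ω

Grey → 8 (first significant figure)
Black → 0 (second significant figure)
Red → 2 (third significant figure)
Black → ×1 multiplier
802 × 1 = 802 Ω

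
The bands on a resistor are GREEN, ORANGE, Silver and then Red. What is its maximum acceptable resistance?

0.5406 Ω

Green → 5 (first significant figure)
Orange → 3 (second significant figure)
Silver → ×0.01 multiplier
Red → ±2% tolerance
53 × 0.01 = 0.53 Ω
Maximum = 0.53 × (1 + 2/100) = 0.5406 Ω.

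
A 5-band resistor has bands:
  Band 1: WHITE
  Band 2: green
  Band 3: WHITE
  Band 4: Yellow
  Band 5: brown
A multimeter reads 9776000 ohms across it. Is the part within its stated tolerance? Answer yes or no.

no

White → 9 (first significant figure)
Green → 5 (second significant figure)
White → 9 (third significant figure)
Yellow → ×10^4 multiplier
Brown → ±1% tolerance
959 × 10000 = 9590000 Ω
Allowed range: 9494100 Ω to 9685900 Ω.
9776000 ohms lies outside that range.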